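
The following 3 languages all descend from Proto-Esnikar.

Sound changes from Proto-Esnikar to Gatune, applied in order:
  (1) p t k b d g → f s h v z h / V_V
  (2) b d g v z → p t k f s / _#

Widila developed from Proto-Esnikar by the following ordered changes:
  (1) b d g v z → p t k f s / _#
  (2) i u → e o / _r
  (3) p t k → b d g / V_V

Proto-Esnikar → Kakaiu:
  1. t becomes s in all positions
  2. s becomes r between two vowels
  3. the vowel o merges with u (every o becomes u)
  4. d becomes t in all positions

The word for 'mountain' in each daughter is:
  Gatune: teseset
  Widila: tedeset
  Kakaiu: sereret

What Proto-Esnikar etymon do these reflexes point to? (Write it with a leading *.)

*tetesed

Position 3: Gatune has s, Widila has d, Kakaiu has r. Taking the neighbouring segments as reconstructed: Gatune s could go back to *t or *s; Widila d could go back to *t or *d; Kakaiu r could go back to *t or *s or *r — the one source consistent with every daughter is *t.
Position 7: Gatune has t, Widila has t, Kakaiu has t. In Kakaiu, t can only continue *d, so the proto-segment is *d.
Position 5: Gatune has s, Widila has s, Kakaiu has r. Taking the neighbouring segments as reconstructed: Gatune s could go back to *t or *s; Widila s can only go back to *s; Kakaiu r could go back to *t or *s or *r — the one source consistent with every daughter is *s.
Verify the candidate proto-form against each daughter:
Gatune: *tetesed
  tetesed → tesesed   [intervocalic lenition]
  tesesed → teseset   [final devoicing]
  giving Gatune teseset.
Widila: *tetesed > teteset > tedeset  (by final devoicing, intervocalic voicing)
Kakaiu: *tetesed > sesesed > serered > sereret  (by unconditioned shift, rhotacism, unconditioned shift)
No other proto-form is consistent with every reflex, so the reconstruction is *tetesed.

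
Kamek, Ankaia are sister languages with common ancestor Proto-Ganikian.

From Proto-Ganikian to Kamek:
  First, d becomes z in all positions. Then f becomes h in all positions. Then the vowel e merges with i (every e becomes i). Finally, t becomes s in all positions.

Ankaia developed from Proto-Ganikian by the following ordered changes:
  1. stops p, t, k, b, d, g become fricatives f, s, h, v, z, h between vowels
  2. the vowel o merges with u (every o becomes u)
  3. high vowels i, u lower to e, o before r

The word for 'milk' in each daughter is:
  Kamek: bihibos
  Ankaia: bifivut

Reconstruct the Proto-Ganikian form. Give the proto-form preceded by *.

Position 7: Kamek has s, Ankaia has t. Ankaia preserves t here (none of its changes turn any other segment into t), so the proto-segment is *t.
Position 6: Kamek has o, Ankaia has u. Kamek preserves o here (none of its changes turn any other segment into o), so the proto-segment is *o.
Position 5: Kamek has b, Ankaia has v. Kamek preserves b here (none of its changes turn any other segment into b), so the proto-segment is *b.
Continuing position by position gives *bifibot; check it forward:
Kamek: *bifibot > bihibot > bihibos  (by unconditioned shift, unconditioned shift)
Ankaia: *bifibot
  bifibot → bifivot   [intervocalic lenition]
  bifivot → bifivut   [vowel merger]
  bifivut (rule 3 does not apply)
  giving Ankaia bifivut.
Only *bifibot yields all of Kamek bihibos, Ankaia bifivut.

*bifibot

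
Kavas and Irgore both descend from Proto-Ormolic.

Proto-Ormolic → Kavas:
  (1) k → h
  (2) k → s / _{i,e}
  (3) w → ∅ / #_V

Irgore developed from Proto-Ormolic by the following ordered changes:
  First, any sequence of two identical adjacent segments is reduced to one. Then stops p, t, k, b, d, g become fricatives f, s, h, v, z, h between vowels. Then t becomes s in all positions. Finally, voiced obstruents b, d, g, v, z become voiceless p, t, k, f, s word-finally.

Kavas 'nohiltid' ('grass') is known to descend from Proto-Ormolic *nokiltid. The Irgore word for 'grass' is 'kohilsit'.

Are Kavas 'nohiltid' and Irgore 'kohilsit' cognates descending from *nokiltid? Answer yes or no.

no

Derive the expected Irgore reflex of *nokiltid:
Irgore: *nokiltid
  nokiltid (rule 1 does not apply)
  nokiltid → nohiltid   [intervocalic lenition]
  nohiltid → nohilsid   [unconditioned shift]
  nohilsid → nohilsit   [final devoicing]
  giving Irgore nohilsit.
The regular Irgore reflex would be 'nohilsit', but the attested form is 'kohilsit'. The correspondence is irregular, so they are not cognates (the Irgore form has a different source).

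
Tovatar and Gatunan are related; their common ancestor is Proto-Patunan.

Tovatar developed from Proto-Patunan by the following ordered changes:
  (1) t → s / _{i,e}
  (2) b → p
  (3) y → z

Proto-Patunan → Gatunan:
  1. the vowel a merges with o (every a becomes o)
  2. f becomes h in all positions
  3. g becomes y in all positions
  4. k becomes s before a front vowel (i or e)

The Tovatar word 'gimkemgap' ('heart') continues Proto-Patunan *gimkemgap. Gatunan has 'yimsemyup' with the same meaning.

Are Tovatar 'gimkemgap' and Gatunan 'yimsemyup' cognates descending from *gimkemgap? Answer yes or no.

Derive the expected Gatunan reflex of *gimkemgap:
Gatunan: *gimkemgap > gimkemgop > yimkemyop > yimsemyop  (by vowel merger, unconditioned shift, palatalisation)
The regular Gatunan reflex would be 'yimsemyop', but the attested form is 'yimsemyup'. The correspondence is irregular, so they are not cognates (the Gatunan form has a different source).

no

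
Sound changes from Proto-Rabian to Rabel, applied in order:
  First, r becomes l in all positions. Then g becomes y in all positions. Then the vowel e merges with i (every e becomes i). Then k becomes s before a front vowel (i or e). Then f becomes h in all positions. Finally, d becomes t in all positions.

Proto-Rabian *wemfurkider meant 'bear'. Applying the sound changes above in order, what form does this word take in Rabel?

wimhulsitil

Rabel: *wemfurkider
  wemfurkider → wemfulkidel   [unconditioned shift]
  wemfulkidel (rule 2 does not apply)
  wemfulkidel → wimfulkidil   [vowel merger]
  wimfulkidil → wimfulsidil   [palatalisation]
  wimfulsidil → wimhulsidil   [unconditioned shift]
  wimhulsidil → wimhulsitil   [unconditioned shift]
  giving Rabel wimhulsitil.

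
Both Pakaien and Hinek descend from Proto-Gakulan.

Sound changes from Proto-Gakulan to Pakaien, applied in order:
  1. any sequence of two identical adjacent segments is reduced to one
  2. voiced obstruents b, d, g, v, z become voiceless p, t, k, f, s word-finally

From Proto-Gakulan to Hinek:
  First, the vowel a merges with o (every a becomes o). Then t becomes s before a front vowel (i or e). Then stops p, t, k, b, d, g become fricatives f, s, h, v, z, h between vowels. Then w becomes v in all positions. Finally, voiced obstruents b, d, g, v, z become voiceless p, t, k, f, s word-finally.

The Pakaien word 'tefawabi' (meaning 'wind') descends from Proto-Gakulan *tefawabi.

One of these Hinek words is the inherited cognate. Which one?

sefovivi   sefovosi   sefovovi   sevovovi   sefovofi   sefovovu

Hinek: *tefawabi
  tefawabi → tefowobi   [vowel merger]
  tefowobi → sefowobi   [palatalisation]
  sefowobi → sefowovi   [intervocalic lenition]
  sefowovi → sefovovi   [unconditioned shift]
  sefovovi (rule 5 does not apply)
  giving Hinek sefovovi.
The other candidates each miss or misapply at least one Hinek change.

sefovovi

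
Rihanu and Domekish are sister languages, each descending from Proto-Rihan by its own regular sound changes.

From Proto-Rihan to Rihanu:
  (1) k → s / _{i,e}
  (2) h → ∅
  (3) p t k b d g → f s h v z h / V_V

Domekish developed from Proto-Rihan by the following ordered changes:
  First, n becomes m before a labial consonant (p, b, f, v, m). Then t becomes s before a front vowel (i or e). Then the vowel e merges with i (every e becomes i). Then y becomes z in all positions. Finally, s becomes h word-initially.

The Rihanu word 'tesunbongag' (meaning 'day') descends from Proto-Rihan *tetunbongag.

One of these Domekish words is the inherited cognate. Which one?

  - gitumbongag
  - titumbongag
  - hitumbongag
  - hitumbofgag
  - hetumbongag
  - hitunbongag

hitumbongag

Domekish: *tetunbongag
  tetunbongag → tetumbongag   [nasal place assimilation]
  tetumbongag → setumbongag   [palatalisation]
  setumbongag → situmbongag   [vowel merger]
  situmbongag (rule 4 does not apply)
  situmbongag → hitumbongag   [debuccalisation]
  giving Domekish hitumbongag.
Among the options, 'hitumbongag' alone shows every Domekish change applied in order.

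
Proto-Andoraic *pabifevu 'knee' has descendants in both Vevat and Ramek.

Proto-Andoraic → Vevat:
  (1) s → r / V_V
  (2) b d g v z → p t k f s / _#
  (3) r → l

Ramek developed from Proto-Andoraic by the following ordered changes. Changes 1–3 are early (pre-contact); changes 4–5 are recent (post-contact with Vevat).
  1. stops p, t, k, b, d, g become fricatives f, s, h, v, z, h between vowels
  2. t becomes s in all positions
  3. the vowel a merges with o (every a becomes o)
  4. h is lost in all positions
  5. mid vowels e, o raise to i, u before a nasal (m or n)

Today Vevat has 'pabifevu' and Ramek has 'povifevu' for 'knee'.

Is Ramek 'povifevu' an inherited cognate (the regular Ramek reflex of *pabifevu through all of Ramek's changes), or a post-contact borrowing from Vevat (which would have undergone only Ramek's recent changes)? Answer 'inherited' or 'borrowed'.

If inherited, *pabifevu would pass through all of Ramek's changes:
Ramek: *pabifevu
  pabifevu → pavifevu   [intervocalic lenition]
  pavifevu (rule 2 does not apply)
  pavifevu → povifevu   [vowel merger]
  povifevu (rule 4 does not apply)
  povifevu (rule 5 does not apply)
  giving Ramek povifevu.
If borrowed from Vevat 'pabifevu' after the early changes, it would undergo only the recent ones:
  rule 4 (h-loss): no change (pabifevu)
  rule 5 (pre-nasal raising): no change (pabifevu)
  ⇒ as a loan: pabifevu
Ramek 'povifevu' matches the inherited outcome exactly, so it is an inherited cognate, not a loan.

inherited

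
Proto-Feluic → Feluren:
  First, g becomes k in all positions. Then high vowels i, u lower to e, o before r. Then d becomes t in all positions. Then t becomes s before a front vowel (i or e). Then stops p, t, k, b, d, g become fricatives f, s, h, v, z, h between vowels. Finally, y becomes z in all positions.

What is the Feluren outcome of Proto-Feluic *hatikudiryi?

Feluren: start from *hatikudiryi.
  rule 1: no change — hatikudiryi
  rule 2 (pre-rhotic lowering): hatikudiryi → hatikuderyi
  rule 3 (unconditioned shift): hatikuderyi → hatikuteryi
  rule 4 (palatalisation): hatikuteryi → hasikuseryi
  rule 5 (intervocalic lenition): hasikuseryi → hasihuseryi
  rule 6 (unconditioned shift): hasihuseryi → hasihuserzi
  ⇒ Feluren hasihuserzi

hasihuserzi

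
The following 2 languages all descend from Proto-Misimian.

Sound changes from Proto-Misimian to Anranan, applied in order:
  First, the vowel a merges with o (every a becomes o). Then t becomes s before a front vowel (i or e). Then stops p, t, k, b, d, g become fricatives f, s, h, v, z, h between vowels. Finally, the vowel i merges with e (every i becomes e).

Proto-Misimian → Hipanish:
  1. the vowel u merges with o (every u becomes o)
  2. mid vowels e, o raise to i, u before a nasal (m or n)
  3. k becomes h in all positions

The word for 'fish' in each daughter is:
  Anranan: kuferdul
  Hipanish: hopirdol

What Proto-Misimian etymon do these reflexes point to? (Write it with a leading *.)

Position 4: Anranan has e, Hipanish has i. Taking the neighbouring segments as reconstructed: Anranan e could go back to *e or *i; Hipanish i can only go back to *i — the one source consistent with every daughter is *i.
Position 1: Anranan has k, Hipanish has h. Anranan preserves k here (none of its changes turn any other segment into k), so the proto-segment is *k.
Continuing position by position gives *kupirdul; check it forward:
Anranan: *kupirdul > kufirdul > kuferdul  (by intervocalic lenition, vowel merger)
Hipanish: *kupirdul > kopirdol > hopirdol  (by vowel merger, unconditioned shift)
No other proto-form is consistent with every reflex, so the reconstruction is *kupirdul.

*kupirdul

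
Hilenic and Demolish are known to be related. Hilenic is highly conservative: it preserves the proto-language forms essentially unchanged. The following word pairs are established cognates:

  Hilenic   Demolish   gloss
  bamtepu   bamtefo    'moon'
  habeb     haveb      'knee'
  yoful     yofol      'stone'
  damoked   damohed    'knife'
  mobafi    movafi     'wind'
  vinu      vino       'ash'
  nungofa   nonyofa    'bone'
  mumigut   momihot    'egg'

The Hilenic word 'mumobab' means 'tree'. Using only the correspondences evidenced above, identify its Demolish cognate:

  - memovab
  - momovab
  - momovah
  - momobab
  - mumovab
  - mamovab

momovab

mumigut ~ momihot — Hilenic u corresponds to Demolish o after a consonant, before a nasal.
mobafi ~ movafi — Hilenic b corresponds to Demolish v between vowels (before a back vowel).
Applying these to Hilenic 'mumobab':
  mumobab → momobab   (u→o after a consonant, before a nasal)
  momobab → momovab   (b→v between vowels (before a back vowel))
So the Demolish cognate is 'momovab'.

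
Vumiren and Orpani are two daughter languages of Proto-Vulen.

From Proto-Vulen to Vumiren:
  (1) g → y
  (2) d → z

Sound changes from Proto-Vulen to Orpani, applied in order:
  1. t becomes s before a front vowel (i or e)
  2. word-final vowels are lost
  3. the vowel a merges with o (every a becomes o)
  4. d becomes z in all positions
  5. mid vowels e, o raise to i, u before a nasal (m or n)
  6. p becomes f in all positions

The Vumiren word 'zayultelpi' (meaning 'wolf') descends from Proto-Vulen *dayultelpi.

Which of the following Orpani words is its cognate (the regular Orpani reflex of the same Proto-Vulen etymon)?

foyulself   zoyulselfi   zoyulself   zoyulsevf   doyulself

Orpani: *dayultelpi > dayulselpi > dayulselp > doyulselp > zoyulselp > zoyulself  (by palatalisation, apocope, vowel merger, unconditioned shift, unconditioned shift)
Only 'zoyulself' matches the regular Orpani development of *dayultelpi.

zoyulself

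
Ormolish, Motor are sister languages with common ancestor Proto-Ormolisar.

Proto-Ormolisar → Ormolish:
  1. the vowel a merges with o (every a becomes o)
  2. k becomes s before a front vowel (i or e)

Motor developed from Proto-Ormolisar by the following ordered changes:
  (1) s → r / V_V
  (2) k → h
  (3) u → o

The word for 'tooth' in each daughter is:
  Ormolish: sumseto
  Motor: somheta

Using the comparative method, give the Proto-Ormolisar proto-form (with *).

*sumketa

Position 2: Ormolish has u, Motor has o. Ormolish preserves u here (none of its changes turn any other segment into u), so the proto-segment is *u.
Position 7: Ormolish has o, Motor has a. Motor preserves a here (none of its changes turn any other segment into a), so the proto-segment is *a.
Position 4: Ormolish has s, Motor has h. Taking the neighbouring segments as reconstructed: Ormolish s could go back to *k or *s; Motor h could go back to *k or *h — the one source consistent with every daughter is *k.
This points to *sumketa. Verify forward in each daughter:
Ormolish: start from *sumketa.
  rule 1 (vowel merger): sumketa → sumketo
  rule 2 (palatalisation): sumketo → sumseto
  ⇒ Ormolish sumseto
Motor: *sumketa
  sumketa (rule 1 does not apply)
  sumketa → sumheta   [unconditioned shift]
  sumheta → somheta   [vowel merger]
  giving Motor somheta.
*sumketa is the unique common source.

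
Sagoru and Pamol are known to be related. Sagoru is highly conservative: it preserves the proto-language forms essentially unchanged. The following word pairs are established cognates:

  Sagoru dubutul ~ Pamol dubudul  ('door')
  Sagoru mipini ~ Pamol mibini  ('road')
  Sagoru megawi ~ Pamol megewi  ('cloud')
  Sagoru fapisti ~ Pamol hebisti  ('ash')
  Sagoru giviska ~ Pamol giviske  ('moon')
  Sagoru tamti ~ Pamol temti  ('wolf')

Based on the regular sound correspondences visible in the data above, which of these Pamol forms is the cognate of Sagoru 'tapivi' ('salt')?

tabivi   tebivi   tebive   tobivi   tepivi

tebivi

fapisti ~ hebisti — Sagoru a corresponds to Pamol e after a consonant, before a labial obstruent.
mipini ~ mibini, fapisti ~ hebisti — Sagoru p corresponds to Pamol b between vowels (before a front vowel).
Applying these to Sagoru 'tapivi':
  tapivi → tepivi   (a→e after a consonant, before a labial obstruent)
  tepivi → tebivi   (p→b between vowels (before a front vowel))
So the Pamol cognate is 'tebivi'.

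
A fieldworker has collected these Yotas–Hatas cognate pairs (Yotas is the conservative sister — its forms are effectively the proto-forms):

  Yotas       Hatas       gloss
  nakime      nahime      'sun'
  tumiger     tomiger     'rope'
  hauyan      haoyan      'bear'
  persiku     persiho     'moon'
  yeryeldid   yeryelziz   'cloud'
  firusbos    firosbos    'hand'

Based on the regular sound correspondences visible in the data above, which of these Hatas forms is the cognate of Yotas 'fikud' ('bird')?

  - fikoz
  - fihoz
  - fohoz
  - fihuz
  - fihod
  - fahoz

fihoz

persiku ~ persiho — Yotas k corresponds to Hatas h between vowels (before a back vowel).
firusbos ~ firosbos — Yotas u corresponds to Hatas o after a consonant, before a consonant other than r, m, n, p, b, f, v.
yeryeldid ~ yeryelziz — Yotas d corresponds to Hatas z word-finally.
Applying these to Yotas 'fikud':
  fikud → fihud   (k→h between vowels (before a back vowel))
  fihud → fihod   (u→o after a consonant, before a consonant other than r, m, n, p, b, f, v)
  fihod → fihoz   (d→z word-finally)
So the Hatas cognate is 'fihoz'.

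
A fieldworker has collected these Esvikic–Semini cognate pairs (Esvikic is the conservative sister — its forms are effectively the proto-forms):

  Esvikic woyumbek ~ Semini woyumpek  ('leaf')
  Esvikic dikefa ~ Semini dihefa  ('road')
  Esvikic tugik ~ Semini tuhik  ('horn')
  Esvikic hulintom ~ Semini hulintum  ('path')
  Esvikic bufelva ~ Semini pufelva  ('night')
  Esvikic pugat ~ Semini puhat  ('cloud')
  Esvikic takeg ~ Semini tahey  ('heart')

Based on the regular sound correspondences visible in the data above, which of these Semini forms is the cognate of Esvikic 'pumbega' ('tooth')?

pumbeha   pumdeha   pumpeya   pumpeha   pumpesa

pumpeha

woyumbek ~ woyumpek — Esvikic b corresponds to Semini p after a consonant, before a front vowel.
pugat ~ puhat — Esvikic g corresponds to Semini h between vowels (before a back vowel).
Applying these to Esvikic 'pumbega':
  pumbega → pumpega   (b→p after a consonant, before a front vowel)
  pumpega → pumpeha   (g→h between vowels (before a back vowel))
So the Semini cognate is 'pumpeha'.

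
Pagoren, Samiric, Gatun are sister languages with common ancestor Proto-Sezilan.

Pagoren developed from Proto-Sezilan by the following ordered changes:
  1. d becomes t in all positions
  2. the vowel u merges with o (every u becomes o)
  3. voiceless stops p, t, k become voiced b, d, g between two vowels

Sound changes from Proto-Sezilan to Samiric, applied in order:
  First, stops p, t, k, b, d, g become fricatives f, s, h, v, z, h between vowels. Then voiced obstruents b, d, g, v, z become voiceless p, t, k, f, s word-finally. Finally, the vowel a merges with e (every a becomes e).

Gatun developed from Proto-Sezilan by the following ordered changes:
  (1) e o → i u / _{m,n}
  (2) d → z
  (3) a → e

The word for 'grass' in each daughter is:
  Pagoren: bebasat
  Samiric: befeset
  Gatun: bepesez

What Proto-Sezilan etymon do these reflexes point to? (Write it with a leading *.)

Position 4: Pagoren has a, Samiric has e, Gatun has e. Pagoren preserves a here (none of its changes turn any other segment into a), so the proto-segment is *a.
Position 7: Pagoren has t, Samiric has t, Gatun has z. Taking the neighbouring segments as reconstructed: Pagoren t could go back to *t or *d; Samiric t could go back to *t or *d; Gatun z could go back to *d or *z — the one source consistent with every daughter is *d.
Position 3: Pagoren has b, Samiric has f, Gatun has p. Gatun preserves p here (none of its changes turn any other segment into p), so the proto-segment is *p.
This points to *bepasad. Verify forward in each daughter:
Pagoren: *bepasad > bepasat > bebasat  (by unconditioned shift, intervocalic voicing)
Samiric: *bepasad
  bepasad → befasad   [intervocalic lenition]
  befasad → befasat   [final devoicing]
  befasat → befeset   [vowel merger]
  giving Samiric befeset.
Gatun: start from *bepasad.
  rule 1: no change — bepasad
  rule 2 (unconditioned shift): bepasad → bepasaz
  rule 3 (vowel merger): bepasaz → bepesez
  ⇒ Gatun bepesez
No other proto-form is consistent with every reflex, so the reconstruction is *bepasad.

*bepasad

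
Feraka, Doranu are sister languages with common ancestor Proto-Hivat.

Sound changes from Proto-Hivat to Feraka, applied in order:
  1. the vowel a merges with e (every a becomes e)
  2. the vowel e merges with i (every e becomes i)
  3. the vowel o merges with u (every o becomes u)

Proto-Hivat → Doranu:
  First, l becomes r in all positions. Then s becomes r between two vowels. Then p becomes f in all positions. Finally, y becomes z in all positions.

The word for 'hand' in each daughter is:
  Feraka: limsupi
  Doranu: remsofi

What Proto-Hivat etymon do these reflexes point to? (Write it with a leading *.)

Position 5: Feraka has u, Doranu has o. Doranu preserves o here (none of its changes turn any other segment into o), so the proto-segment is *o.
Position 2: Feraka has i, Doranu has e. Doranu preserves e here (none of its changes turn any other segment into e), so the proto-segment is *e.
Verify the candidate proto-form against each daughter:
Feraka: *lemsopi > limsopi > limsupi  (by vowel merger, vowel merger)
Doranu: *lemsopi
  lemsopi → remsopi   [unconditioned shift]
  remsopi (rule 2 does not apply)
  remsopi → remsofi   [unconditioned shift]
  remsofi (rule 4 does not apply)
  giving Doranu remsofi.
No other proto-form is consistent with every reflex, so the reconstruction is *lemsopi.

*lemsopi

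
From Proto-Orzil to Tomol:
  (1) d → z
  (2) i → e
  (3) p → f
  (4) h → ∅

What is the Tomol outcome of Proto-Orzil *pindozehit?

Tomol: *pindozehit
  pindozehit → pinzozehit   [unconditioned shift]
  pinzozehit → penzozehet   [vowel merger]
  penzozehet → fenzozehet   [unconditioned shift]
  fenzozehet → fenzozeet   [h-loss]
  giving Tomol fenzozeet.

fenzozeet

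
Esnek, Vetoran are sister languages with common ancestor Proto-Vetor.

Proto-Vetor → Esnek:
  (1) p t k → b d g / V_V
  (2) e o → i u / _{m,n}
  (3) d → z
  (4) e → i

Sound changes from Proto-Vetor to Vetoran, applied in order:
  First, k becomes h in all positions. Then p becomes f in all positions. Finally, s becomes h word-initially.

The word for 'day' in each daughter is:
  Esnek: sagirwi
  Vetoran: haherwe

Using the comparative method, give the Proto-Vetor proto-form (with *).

Position 4: Esnek has i, Vetoran has e. Vetoran preserves e here (none of its changes turn any other segment into e), so the proto-segment is *e.
Position 7: Esnek has i, Vetoran has e. Vetoran preserves e here (none of its changes turn any other segment into e), so the proto-segment is *e.
Verify the candidate proto-form against each daughter:
Esnek: *sakerwe > sagerwe > sagirwi  (by intervocalic voicing, vowel merger)
Vetoran: *sakerwe > saherwe > haherwe  (by unconditioned shift, debuccalisation)
Only *sakerwe yields all of Esnek sagirwi, Vetoran haherwe.

*sakerwe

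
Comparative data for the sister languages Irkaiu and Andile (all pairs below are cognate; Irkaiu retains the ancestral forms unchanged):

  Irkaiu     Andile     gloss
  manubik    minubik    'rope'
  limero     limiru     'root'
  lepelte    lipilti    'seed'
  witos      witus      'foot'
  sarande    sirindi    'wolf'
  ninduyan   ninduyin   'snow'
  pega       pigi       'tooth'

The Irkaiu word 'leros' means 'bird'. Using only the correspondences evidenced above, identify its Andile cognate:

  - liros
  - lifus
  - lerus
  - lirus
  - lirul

limero ~ limiru — Irkaiu e corresponds to Andile i after a consonant, before r.
witos ~ witus — Irkaiu o corresponds to Andile u after a consonant, before a consonant other than r, m, n, p, b, f, v.
Applying these to Irkaiu 'leros':
  leros → liros   (e→i after a consonant, before r)
  liros → lirus   (o→u after a consonant, before a consonant other than r, m, n, p, b, f, v)
So the Andile cognate is 'lirus'.

lirus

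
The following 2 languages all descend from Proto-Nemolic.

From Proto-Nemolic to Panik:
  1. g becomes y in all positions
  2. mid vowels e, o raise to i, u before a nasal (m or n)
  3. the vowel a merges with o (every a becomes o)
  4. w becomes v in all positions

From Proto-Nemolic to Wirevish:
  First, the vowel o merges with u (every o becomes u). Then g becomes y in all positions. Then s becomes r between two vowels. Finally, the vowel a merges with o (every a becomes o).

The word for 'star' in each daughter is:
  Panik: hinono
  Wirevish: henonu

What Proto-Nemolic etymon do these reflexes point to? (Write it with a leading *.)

Position 6: Panik has o, Wirevish has u. Taking the neighbouring segments as reconstructed: Panik o could go back to *a or *o; Wirevish u could go back to *o or *u — the one source consistent with every daughter is *o.
Position 4: Panik has o, Wirevish has o. In Wirevish, o can only continue *a, so the proto-segment is *a.
Position 2: Panik has i, Wirevish has e. Wirevish preserves e here (none of its changes turn any other segment into e), so the proto-segment is *e.
Continuing position by position gives *henano; check it forward:
Panik: *henano
  henano (rule 1 does not apply)
  henano → hinano   [pre-nasal raising]
  hinano → hinono   [vowel merger]
  hinono (rule 4 does not apply)
  giving Panik hinono.
Wirevish: start from *henano.
  rule 1 (vowel merger): henano → henanu
  rule 2: no change — henanu
  rule 3: no change — henanu
  rule 4 (vowel merger): henanu → henonu
  ⇒ Wirevish henonu
Only *henano yields all of Panik hinono, Wirevish henonu.

*henano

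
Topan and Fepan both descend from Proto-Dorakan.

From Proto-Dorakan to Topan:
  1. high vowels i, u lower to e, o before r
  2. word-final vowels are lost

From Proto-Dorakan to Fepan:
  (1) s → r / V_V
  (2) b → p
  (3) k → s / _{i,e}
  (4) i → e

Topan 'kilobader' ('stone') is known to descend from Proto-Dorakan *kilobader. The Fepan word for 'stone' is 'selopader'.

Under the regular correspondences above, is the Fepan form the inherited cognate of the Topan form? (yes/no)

Derive the expected Fepan reflex of *kilobader:
Fepan: start from *kilobader.
  rule 1: no change — kilobader
  rule 2 (unconditioned shift): kilobader → kilopader
  rule 3 (palatalisation): kilopader → silopader
  rule 4 (vowel merger): silopader → selopader
  ⇒ Fepan selopader
Fepan 'selopader' matches the regular reflex exactly, so the pair is cognate.

yes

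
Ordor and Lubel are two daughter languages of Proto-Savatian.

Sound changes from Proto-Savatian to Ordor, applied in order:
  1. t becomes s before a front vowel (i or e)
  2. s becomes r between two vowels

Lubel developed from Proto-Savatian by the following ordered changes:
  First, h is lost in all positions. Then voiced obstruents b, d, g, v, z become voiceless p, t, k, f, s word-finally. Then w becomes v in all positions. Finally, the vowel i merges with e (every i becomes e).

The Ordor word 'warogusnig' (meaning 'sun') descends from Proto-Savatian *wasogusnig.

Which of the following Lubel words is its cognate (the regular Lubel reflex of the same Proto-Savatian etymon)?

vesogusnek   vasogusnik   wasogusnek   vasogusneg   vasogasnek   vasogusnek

vasogusnek

Lubel: start from *wasogusnig.
  rule 1: no change — wasogusnig
  rule 2 (final devoicing): wasogusnig → wasogusnik
  rule 3 (unconditioned shift): wasogusnik → vasogusnik
  rule 4 (vowel merger): vasogusnik → vasogusnek
  ⇒ Lubel vasogusnek
The other candidates each miss or misapply at least one Lubel change.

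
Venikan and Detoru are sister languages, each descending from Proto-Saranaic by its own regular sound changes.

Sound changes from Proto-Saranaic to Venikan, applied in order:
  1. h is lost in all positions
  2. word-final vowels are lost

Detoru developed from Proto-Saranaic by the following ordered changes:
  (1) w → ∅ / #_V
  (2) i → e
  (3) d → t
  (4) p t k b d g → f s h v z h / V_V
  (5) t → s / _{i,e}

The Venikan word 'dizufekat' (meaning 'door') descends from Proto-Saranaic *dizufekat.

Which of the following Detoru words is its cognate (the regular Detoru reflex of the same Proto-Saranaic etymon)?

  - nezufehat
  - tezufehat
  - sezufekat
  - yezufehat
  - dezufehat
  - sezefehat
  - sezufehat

Detoru: *dizufekat
  dizufekat (rule 1 does not apply)
  dizufekat → dezufekat   [vowel merger]
  dezufekat → tezufekat   [unconditioned shift]
  tezufekat → tezufehat   [intervocalic lenition]
  tezufehat → sezufehat   [palatalisation]
  giving Detoru sezufehat.
Among the options, 'sezufehat' alone shows every Detoru change applied in order.

sezufehat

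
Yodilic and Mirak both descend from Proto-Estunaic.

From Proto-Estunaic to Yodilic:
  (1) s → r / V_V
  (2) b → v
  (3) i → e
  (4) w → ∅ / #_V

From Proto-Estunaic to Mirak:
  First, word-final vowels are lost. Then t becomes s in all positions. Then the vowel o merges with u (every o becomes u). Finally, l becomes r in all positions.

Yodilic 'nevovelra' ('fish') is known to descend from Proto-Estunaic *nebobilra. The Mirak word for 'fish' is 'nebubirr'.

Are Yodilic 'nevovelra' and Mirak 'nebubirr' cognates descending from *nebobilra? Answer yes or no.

yes

Derive the expected Mirak reflex of *nebobilra:
Mirak: *nebobilra
  nebobilra → nebobilr   [apocope]
  nebobilr (rule 2 does not apply)
  nebobilr → nebubilr   [vowel merger]
  nebubilr → nebubirr   [unconditioned shift]
  giving Mirak nebubirr.
Mirak 'nebubirr' matches the regular reflex exactly, so the pair is cognate.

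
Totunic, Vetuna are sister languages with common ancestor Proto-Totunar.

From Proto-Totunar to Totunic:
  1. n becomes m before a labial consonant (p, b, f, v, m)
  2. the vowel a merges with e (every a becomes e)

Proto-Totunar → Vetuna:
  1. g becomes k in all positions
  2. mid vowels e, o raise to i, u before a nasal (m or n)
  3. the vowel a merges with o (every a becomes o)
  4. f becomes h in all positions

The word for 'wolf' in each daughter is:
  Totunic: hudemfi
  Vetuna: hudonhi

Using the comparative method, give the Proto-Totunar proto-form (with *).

*hudanfi

Position 5: Totunic has m, Vetuna has n. Vetuna preserves n here (none of its changes turn any other segment into n), so the proto-segment is *n.
Position 4: Totunic has e, Vetuna has o. Taking the neighbouring segments as reconstructed: Totunic e could go back to *a or *e; Vetuna o can only go back to *a — the one source consistent with every daughter is *a.
Position 6: Totunic has f, Vetuna has h. Totunic preserves f here (none of its changes turn any other segment into f), so the proto-segment is *f.
Continuing position by position gives *hudanfi; check it forward:
Totunic: *hudanfi
  hudanfi → hudamfi   [nasal place assimilation]
  hudamfi → hudemfi   [vowel merger]
  giving Totunic hudemfi.
Vetuna: *hudanfi > hudonfi > hudonhi  (by vowel merger, unconditioned shift)
No other proto-form is consistent with every reflex, so the reconstruction is *hudanfi.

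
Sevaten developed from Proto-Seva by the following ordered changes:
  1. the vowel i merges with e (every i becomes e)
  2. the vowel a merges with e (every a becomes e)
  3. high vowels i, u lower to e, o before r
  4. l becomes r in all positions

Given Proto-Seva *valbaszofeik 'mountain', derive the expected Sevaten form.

verbeszofeek

Sevaten: *valbaszofeik
  valbaszofeik → valbaszofeek   [vowel merger]
  valbaszofeek → velbeszofeek   [vowel merger]
  velbeszofeek (rule 3 does not apply)
  velbeszofeek → verbeszofeek   [unconditioned shift]
  giving Sevaten verbeszofeek.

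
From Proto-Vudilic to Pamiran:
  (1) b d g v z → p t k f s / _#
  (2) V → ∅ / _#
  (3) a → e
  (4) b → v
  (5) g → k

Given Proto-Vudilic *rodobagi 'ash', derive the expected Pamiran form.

Pamiran: *rodobagi > rodobag > rodobeg > rodoveg > rodovek  (by apocope, vowel merger, unconditioned shift, unconditioned shift)

rodovek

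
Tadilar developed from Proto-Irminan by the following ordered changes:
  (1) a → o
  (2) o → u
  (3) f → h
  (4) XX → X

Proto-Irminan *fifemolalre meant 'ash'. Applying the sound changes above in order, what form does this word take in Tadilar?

hihemululre

Tadilar: *fifemolalre > fifemololre > fifemululre > hihemululre  (by vowel merger, vowel merger, unconditioned shift)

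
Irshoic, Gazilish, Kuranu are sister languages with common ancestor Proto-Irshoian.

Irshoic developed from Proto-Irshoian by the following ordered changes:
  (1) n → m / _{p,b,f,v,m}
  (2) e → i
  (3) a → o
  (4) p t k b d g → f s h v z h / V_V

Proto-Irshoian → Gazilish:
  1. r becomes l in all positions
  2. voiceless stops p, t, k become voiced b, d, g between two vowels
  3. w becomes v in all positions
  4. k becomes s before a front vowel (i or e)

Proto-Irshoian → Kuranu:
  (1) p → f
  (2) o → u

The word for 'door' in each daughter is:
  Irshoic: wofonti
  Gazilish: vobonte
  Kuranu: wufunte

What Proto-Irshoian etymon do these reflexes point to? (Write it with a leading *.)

Position 4: Irshoic has o, Gazilish has o, Kuranu has u. Gazilish preserves o here (none of its changes turn any other segment into o), so the proto-segment is *o.
Position 7: Irshoic has i, Gazilish has e, Kuranu has e. Gazilish preserves e here (none of its changes turn any other segment into e), so the proto-segment is *e.
Position 3: Irshoic has f, Gazilish has b, Kuranu has f. Taking the neighbouring segments as reconstructed: Irshoic f could go back to *p or *f; Gazilish b could go back to *p or *b; Kuranu f could go back to *p or *f — the one source consistent with every daughter is *p.
Verify the candidate proto-form against each daughter:
Irshoic: *woponte
  woponte (rule 1 does not apply)
  woponte → woponti   [vowel merger]
  woponti (rule 3 does not apply)
  woponti → wofonti   [intervocalic lenition]
  giving Irshoic wofonti.
Gazilish: start from *woponte.
  rule 1: no change — woponte
  rule 2 (intervocalic voicing): woponte → wobonte
  rule 3 (unconditioned shift): wobonte → vobonte
  rule 4: no change — vobonte
  ⇒ Gazilish vobonte
Kuranu: start from *woponte.
  rule 1 (unconditioned shift): woponte → wofonte
  rule 2 (vowel merger): wofonte → wufunte
  ⇒ Kuranu wufunte
No other proto-form is consistent with every reflex, so the reconstruction is *woponte.

*woponte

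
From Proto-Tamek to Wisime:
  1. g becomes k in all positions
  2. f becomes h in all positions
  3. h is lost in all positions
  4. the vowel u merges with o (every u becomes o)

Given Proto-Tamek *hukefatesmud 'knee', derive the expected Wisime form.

Wisime: *hukefatesmud
  hukefatesmud (rule 1 does not apply)
  hukefatesmud → hukehatesmud   [unconditioned shift]
  hukehatesmud → ukeatesmud   [h-loss]
  ukeatesmud → okeatesmod   [vowel merger]
  giving Wisime okeatesmod.

okeatesmod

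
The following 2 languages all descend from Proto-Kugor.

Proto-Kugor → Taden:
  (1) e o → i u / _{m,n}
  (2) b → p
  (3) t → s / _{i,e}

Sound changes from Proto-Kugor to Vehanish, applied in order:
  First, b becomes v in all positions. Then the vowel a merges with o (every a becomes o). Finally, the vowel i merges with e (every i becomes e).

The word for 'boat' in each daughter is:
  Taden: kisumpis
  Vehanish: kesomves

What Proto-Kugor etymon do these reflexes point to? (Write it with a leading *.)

Position 2: Taden has i, Vehanish has e. Taking the neighbouring segments as reconstructed: Taden i can only go back to *i; Vehanish e could go back to *e or *i — the one source consistent with every daughter is *i.
Position 7: Taden has i, Vehanish has e. Taking the neighbouring segments as reconstructed: Taden i can only go back to *i; Vehanish e could go back to *e or *i — the one source consistent with every daughter is *i.
Position 4: Taden has u, Vehanish has o. Taking the neighbouring segments as reconstructed: Taden u could go back to *o or *u; Vehanish o could go back to *a or *o — the one source consistent with every daughter is *o.
Verify the candidate proto-form against each daughter:
Taden: *kisombis
  kisombis → kisumbis   [pre-nasal raising]
  kisumbis → kisumpis   [unconditioned shift]
  kisumpis (rule 3 does not apply)
  giving Taden kisumpis.
Vehanish: *kisombis > kisomvis > kesomves  (by unconditioned shift, vowel merger)
No other proto-form is consistent with every reflex, so the reconstruction is *kisombis.

*kisombis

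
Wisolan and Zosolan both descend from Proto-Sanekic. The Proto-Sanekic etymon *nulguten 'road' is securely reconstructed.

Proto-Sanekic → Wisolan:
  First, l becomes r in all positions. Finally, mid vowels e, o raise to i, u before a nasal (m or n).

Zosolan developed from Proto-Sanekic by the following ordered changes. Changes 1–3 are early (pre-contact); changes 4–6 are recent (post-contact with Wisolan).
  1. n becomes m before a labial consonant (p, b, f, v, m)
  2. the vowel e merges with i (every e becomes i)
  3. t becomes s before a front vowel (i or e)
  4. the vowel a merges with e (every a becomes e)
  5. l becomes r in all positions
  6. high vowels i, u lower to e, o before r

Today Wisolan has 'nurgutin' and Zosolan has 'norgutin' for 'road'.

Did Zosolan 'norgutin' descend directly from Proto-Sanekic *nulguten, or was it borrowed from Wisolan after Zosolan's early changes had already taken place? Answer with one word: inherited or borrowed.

If inherited, *nulguten would pass through all of Zosolan's changes:
Zosolan: *nulguten > nulgutin > nulgusin > nurgusin > norgusin  (by vowel merger, palatalisation, unconditioned shift, pre-rhotic lowering)
If borrowed from Wisolan 'nurgutin' after the early changes, it would undergo only the recent ones:
  rule 4 (vowel merger): no change (nurgutin)
  rule 5 (unconditioned shift): no change (nurgutin)
  rule 6 (pre-rhotic lowering): nurgutin → norgutin
  ⇒ as a loan: norgutin
Zosolan 'norgutin' matches the loan outcome 'norgutin', not the inherited 'norgusin' — it skipped the early Zosolan changes, so it was borrowed from Wisolan.

borrowed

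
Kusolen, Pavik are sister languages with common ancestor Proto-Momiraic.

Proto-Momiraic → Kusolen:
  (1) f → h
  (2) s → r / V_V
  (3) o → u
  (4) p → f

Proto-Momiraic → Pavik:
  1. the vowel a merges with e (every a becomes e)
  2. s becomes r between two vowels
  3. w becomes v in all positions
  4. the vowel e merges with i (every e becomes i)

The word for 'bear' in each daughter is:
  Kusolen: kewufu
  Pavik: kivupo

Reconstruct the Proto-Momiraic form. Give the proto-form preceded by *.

Position 3: Kusolen has w, Pavik has v. Kusolen preserves w here (none of its changes turn any other segment into w), so the proto-segment is *w.
Position 2: Kusolen has e, Pavik has i. Kusolen preserves e here (none of its changes turn any other segment into e), so the proto-segment is *e.
Continuing position by position gives *kewupo; check it forward:
Kusolen: *kewupo
  kewupo (rule 1 does not apply)
  kewupo (rule 2 does not apply)
  kewupo → kewupu   [vowel merger]
  kewupu → kewufu   [unconditioned shift]
  giving Kusolen kewufu.
Pavik: *kewupo > kevupo > kivupo  (by unconditioned shift, vowel merger)
Only *kewupo yields all of Kusolen kewufu, Pavik kivupo.

*kewupo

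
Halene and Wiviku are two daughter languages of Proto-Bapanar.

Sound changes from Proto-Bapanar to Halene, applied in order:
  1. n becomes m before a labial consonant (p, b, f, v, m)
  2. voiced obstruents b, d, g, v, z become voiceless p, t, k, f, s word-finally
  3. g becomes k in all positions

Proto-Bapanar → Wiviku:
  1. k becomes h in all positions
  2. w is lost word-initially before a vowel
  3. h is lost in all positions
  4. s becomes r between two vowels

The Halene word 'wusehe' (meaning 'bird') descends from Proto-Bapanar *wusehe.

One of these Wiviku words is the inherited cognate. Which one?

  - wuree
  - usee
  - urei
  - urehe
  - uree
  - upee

uree

Wiviku: *wusehe
  wusehe (rule 1 does not apply)
  wusehe → usehe   [glide loss]
  usehe → usee   [h-loss]
  usee → uree   [rhotacism]
  giving Wiviku uree.
The other candidates each miss or misapply at least one Wiviku change.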